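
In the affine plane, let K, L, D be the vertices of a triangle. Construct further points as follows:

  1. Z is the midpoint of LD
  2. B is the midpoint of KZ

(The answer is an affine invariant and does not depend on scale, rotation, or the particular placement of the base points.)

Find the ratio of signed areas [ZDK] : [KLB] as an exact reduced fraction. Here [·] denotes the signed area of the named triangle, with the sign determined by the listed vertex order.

Work in coordinates with K = (0, 0), L = (1, 0), D = (0, 1).
1. Z is the midpoint of LD ⇒ Z = (1/2, 1/2)
2. B is the midpoint of KZ ⇒ B = (1/4, 1/4)
2·[ZDK] = 1/2, 2·[KLB] = 1/4
[ZDK]:[KLB] = 1/2:1/4 = 2

[ZDK]:[KLB] = 2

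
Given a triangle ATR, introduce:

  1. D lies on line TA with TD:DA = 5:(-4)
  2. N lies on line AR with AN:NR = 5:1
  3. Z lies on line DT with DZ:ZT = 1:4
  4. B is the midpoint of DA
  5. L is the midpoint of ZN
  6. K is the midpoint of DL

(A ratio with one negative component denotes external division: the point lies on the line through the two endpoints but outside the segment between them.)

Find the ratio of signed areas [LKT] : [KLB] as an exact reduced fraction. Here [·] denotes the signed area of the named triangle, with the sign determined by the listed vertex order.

[LKT]:[KLB] = -5/2

Work in coordinates with A = (0, 0), T = (1, 0), R = (0, 1).
1. D lies on line TA with TD:DA = 5:(-4) ⇒ D = (-4, 0)
2. N lies on line AR with AN:NR = 5:1 ⇒ N = (0, 5/6)
3. Z lies on line DT with DZ:ZT = 1:4 ⇒ Z = (-3, 0)
4. B is the midpoint of DA ⇒ B = (-2, 0)
5. L is the midpoint of ZN ⇒ L = (-3/2, 5/12)
6. K is the midpoint of DL ⇒ K = (-11/4, 5/24)
2·[LKT] = 25/24, 2·[KLB] = -5/12
[LKT]:[KLB] = 25/24:-5/12 = -5/2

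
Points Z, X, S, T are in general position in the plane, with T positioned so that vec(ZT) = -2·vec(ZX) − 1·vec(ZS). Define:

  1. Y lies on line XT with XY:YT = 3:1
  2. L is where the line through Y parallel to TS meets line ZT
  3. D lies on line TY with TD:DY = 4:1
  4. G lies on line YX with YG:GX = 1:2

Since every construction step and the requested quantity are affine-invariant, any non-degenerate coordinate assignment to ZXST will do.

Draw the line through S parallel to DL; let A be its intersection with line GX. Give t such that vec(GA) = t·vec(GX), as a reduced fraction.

t = -9/5

Work in coordinates with Z = (0, 0), X = (1, 0), S = (0, 1), T = (-2, -1).
1. Y lies on line XT with XY:YT = 3:1 ⇒ Y = (-5/4, -3/4)
2. L is where the line through Y parallel to TS meets line ZT ⇒ L = (-1, -1/2)
3. D lies on line TY with TD:DY = 4:1 ⇒ D = (-7/5, -4/5)
4. G lies on line YX with YG:GX = 1:2 ⇒ G = (-1/2, -1/2)
through S parallel to DL: direction (2/5, 3/10); meets GX at A = (-16/5, -7/5)
A = G + t·(X−G) with t = -9/5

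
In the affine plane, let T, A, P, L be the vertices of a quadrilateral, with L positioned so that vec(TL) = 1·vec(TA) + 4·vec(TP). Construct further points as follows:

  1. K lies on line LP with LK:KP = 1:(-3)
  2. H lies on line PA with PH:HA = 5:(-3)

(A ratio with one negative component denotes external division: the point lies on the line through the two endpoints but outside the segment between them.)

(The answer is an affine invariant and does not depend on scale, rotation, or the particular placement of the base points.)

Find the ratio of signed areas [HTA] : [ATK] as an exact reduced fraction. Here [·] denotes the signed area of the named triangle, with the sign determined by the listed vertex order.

[HTA]:[ATK] = 3/11

Assign T = (0, 0), A = (1, 0), P = (0, 1), L = (1, 4) — the answer is frame-independent, so this choice is without loss of generality.
1. K lies on line LP with LK:KP = 1:(-3) ⇒ K = (3/2, 11/2)
2. H lies on line PA with PH:HA = 5:(-3) ⇒ H = (5/2, -3/2)
2·[HTA] = -3/2, 2·[ATK] = -11/2
[HTA]:[ATK] = -3/2:-11/2 = 3/11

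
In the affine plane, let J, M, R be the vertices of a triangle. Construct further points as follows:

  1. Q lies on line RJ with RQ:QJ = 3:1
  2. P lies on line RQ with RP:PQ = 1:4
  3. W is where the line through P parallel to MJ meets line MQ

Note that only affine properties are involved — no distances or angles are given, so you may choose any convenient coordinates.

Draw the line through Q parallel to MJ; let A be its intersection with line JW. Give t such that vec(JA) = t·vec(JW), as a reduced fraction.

t = 5/17

Assign J = (0, 0), M = (1, 0), R = (0, 1) — the answer is frame-independent, so this choice is without loss of generality.
1. Q lies on line RJ with RQ:QJ = 3:1 ⇒ Q = (0, 1/4)
2. P lies on line RQ with RP:PQ = 1:4 ⇒ P = (0, 17/20)
3. W is where the line through P parallel to MJ meets line MQ ⇒ W = (-12/5, 17/20)
through Q parallel to MJ: direction (-1, 0); meets JW at A = (-12/17, 1/4)
A = J + t·(W−J) with t = 5/17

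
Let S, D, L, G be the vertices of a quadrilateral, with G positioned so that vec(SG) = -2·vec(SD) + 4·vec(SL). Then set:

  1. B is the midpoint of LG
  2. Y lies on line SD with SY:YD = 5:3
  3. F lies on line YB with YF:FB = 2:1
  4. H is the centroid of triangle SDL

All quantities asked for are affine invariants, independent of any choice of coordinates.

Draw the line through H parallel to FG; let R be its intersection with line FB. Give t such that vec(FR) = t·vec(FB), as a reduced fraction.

Set S = (0, 0), D = (1, 0), L = (0, 1), G = (-2, 4); any affine frame gives the same invariant.
1. B is the midpoint of LG ⇒ B = (-1, 5/2)
2. Y lies on line SD with SY:YD = 5:3 ⇒ Y = (5/8, 0)
3. F lies on line YB with YF:FB = 2:1 ⇒ F = (-11/24, 5/3)
4. H is the centroid of triangle SDL ⇒ H = (1/3, 1/3)
through H parallel to FG: direction (-37/24, 7/3); meets FB at R = (119/24, -20/3)
R = F + t·(B−F) with t = -10

t = -10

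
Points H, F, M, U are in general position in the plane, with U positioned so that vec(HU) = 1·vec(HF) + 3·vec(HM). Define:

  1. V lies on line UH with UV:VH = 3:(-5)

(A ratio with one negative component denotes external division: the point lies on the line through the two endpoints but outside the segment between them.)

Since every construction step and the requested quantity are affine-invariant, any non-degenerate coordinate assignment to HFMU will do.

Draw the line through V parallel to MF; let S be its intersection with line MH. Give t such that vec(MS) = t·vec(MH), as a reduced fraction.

Work in coordinates with H = (0, 0), F = (1, 0), M = (0, 1), U = (1, 3).
1. V lies on line UH with UV:VH = 3:(-5) ⇒ V = (5/2, 15/2)
through V parallel to MF: direction (1, -1); meets MH at S = (0, 10)
S = M + t·(H−M) with t = -9

t = -9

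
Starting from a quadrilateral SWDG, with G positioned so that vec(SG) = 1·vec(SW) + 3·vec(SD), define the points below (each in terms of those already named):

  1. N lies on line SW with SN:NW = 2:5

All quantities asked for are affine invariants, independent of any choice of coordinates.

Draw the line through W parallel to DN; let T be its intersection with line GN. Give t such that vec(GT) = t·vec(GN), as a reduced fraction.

Choose coordinates S = (0, 0), W = (1, 0), D = (0, 1), G = (1, 3).
1. N lies on line SW with SN:NW = 2:5 ⇒ N = (2/7, 0)
through W parallel to DN: direction (2/7, -1); meets GN at T = (47/77, 15/11)
T = G + t·(N−G) with t = 6/11

t = 6/11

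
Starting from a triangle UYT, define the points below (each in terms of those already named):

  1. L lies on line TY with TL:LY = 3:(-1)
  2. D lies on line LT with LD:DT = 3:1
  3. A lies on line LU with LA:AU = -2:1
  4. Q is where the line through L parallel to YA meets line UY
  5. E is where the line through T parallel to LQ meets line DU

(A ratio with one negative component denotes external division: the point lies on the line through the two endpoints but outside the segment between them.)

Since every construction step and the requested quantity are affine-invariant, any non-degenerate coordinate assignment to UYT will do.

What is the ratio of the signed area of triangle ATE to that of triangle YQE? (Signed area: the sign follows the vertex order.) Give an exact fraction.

Choose coordinates U = (0, 0), Y = (1, 0), T = (0, 1).
1. L lies on line TY with TL:LY = 3:(-1) ⇒ L = (3/2, -1/2)
2. D lies on line LT with LD:DT = 3:1 ⇒ D = (3/8, 5/8)
3. A lies on line LU with LA:AU = -2:1 ⇒ A = (-3/2, 1/2)
4. Q is where the line through L parallel to YA meets line UY ⇒ Q = (-1, 0)
5. E is where the line through T parallel to LQ meets line DU ⇒ E = (15/28, 25/28)
2·[ATE] = -3/7, 2·[YQE] = -25/14
[ATE]:[YQE] = -3/7:-25/14 = 6/25

[ATE]:[YQE] = 6/25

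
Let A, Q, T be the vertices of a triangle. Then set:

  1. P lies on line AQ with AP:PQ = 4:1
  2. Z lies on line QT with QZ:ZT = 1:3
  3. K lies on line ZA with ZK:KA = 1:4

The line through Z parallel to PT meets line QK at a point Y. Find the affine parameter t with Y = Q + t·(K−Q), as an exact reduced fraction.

Assign A = (0, 0), Q = (1, 0), T = (0, 1) — the answer is frame-independent, so this choice is without loss of generality.
1. P lies on line AQ with AP:PQ = 4:1 ⇒ P = (4/5, 0)
2. Z lies on line QT with QZ:ZT = 1:3 ⇒ Z = (3/4, 1/4)
3. K lies on line ZA with ZK:KA = 1:4 ⇒ K = (3/5, 1/5)
through Z parallel to PT: direction (-4/5, 1); meets QK at Y = (11/12, 1/24)
Y = Q + t·(K−Q) with t = 5/24

t = 5/24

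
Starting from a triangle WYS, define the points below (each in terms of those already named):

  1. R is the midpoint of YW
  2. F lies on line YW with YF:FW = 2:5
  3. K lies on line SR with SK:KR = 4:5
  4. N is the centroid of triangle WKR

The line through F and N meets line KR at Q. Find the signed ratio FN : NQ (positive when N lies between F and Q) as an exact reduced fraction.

FN:NQ = -16/7

Set W = (0, 0), Y = (1, 0), S = (0, 1); any affine frame gives the same invariant.
1. R is the midpoint of YW ⇒ R = (1/2, 0)
2. F lies on line YW with YF:FW = 2:5 ⇒ F = (5/7, 0)
3. K lies on line SR with SK:KR = 4:5 ⇒ K = (2/9, 5/9)
4. N is the centroid of triangle WKR ⇒ N = (13/54, 5/27)
line FN meets KR at Q = (43/96, 5/48)
N = F + t·(Q−F) with t = 16/9, so FN:NQ = 16/9:-7/9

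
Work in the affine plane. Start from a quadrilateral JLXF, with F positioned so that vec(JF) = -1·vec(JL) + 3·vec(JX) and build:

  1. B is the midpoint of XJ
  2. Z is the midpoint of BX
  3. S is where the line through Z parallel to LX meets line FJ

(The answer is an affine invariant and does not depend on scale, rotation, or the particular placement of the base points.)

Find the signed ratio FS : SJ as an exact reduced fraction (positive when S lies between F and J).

FS:SJ = 5/3

Work in coordinates with J = (0, 0), L = (1, 0), X = (0, 1), F = (-1, 3).
1. B is the midpoint of XJ ⇒ B = (0, 1/2)
2. Z is the midpoint of BX ⇒ Z = (0, 3/4)
3. S is where the line through Z parallel to LX meets line FJ ⇒ S = (-3/8, 9/8)
S = F + t·(J−F) with t = 5/8, so FS:SJ = t:(1−t) = 5/8:3/8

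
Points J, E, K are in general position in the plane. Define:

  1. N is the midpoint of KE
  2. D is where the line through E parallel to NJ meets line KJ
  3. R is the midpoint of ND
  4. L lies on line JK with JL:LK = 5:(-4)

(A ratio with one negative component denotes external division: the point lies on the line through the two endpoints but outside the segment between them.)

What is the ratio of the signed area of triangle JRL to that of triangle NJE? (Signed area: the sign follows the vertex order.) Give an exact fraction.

[JRL]:[NJE] = 5/2

Assign J = (0, 0), E = (1, 0), K = (0, 1) — the answer is frame-independent, so this choice is without loss of generality.
1. N is the midpoint of KE ⇒ N = (1/2, 1/2)
2. D is where the line through E parallel to NJ meets line KJ ⇒ D = (0, -1)
3. R is the midpoint of ND ⇒ R = (1/4, -1/4)
4. L lies on line JK with JL:LK = 5:(-4) ⇒ L = (0, 5)
2·[JRL] = 5/4, 2·[NJE] = 1/2
[JRL]:[NJE] = 5/4:1/2 = 5/2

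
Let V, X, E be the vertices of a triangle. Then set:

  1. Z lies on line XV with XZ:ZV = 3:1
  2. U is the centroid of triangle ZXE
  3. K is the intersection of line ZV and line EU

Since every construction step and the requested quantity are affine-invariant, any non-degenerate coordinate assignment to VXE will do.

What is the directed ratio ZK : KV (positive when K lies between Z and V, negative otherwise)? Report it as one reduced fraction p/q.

Choose coordinates V = (0, 0), X = (1, 0), E = (0, 1).
1. Z lies on line XV with XZ:ZV = 3:1 ⇒ Z = (1/4, 0)
2. U is the centroid of triangle ZXE ⇒ U = (5/12, 1/3)
3. K is the intersection of line ZV and line EU ⇒ K = (5/8, 0)
K = Z + t·(V−Z) with t = -3/2, so ZK:KV = t:(1−t) = -3/2:5/2

ZK:KV = -3/5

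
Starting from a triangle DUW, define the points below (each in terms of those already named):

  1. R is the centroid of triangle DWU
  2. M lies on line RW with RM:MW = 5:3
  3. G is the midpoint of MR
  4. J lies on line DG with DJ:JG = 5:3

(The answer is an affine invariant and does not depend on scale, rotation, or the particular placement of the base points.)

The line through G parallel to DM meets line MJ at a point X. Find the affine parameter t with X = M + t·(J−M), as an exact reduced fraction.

t = 8/5

Set D = (0, 0), U = (1, 0), W = (0, 1); any affine frame gives the same invariant.
1. R is the centroid of triangle DWU ⇒ R = (1/3, 1/3)
2. M lies on line RW with RM:MW = 5:3 ⇒ M = (1/8, 3/4)
3. G is the midpoint of MR ⇒ G = (11/48, 13/24)
4. J lies on line DG with DJ:JG = 5:3 ⇒ J = (55/384, 65/192)
through G parallel to DM: direction (1/8, 3/4); meets MJ at X = (37/240, 11/120)
X = M + t·(J−M) with t = 8/5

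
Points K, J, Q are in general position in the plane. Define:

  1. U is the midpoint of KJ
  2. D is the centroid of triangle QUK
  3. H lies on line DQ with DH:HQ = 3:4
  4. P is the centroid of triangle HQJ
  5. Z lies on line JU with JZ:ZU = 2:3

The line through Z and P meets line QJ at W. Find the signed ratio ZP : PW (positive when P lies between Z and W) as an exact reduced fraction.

ZP:PW = 11/10

Choose coordinates K = (0, 0), J = (1, 0), Q = (0, 1).
1. U is the midpoint of KJ ⇒ U = (1/2, 0)
2. D is the centroid of triangle QUK ⇒ D = (1/6, 1/3)
3. H lies on line DQ with DH:HQ = 3:4 ⇒ H = (2/21, 13/21)
4. P is the centroid of triangle HQJ ⇒ P = (23/63, 34/63)
5. Z lies on line JU with JZ:ZU = 2:3 ⇒ Z = (4/5, 0)
line ZP meets QJ at W = (-1/33, 34/33)
P = Z + t·(W−Z) with t = 11/21, so ZP:PW = 11/21:10/21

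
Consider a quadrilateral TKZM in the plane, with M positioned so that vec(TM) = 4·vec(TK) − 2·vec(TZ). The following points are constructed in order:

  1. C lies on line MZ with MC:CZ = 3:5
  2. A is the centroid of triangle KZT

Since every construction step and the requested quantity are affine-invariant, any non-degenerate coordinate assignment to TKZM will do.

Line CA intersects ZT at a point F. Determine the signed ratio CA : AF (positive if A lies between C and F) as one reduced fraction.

CA:AF = 13/2

Work in coordinates with T = (0, 0), K = (1, 0), Z = (0, 1), M = (4, -2).
1. C lies on line MZ with MC:CZ = 3:5 ⇒ C = (5/2, -7/8)
2. A is the centroid of triangle KZT ⇒ A = (1/3, 1/3)
line CA meets ZT at F = (0, 27/52)
A = C + t·(F−C) with t = 13/15, so CA:AF = 13/15:2/15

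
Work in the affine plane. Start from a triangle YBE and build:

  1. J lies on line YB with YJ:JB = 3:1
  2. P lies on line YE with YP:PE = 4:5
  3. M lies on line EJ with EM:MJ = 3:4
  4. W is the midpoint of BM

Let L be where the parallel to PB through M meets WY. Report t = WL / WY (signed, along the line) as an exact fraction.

t = -17/73

Set Y = (0, 0), B = (1, 0), E = (0, 1); any affine frame gives the same invariant.
1. J lies on line YB with YJ:JB = 3:1 ⇒ J = (3/4, 0)
2. P lies on line YE with YP:PE = 4:5 ⇒ P = (0, 4/9)
3. M lies on line EJ with EM:MJ = 3:4 ⇒ M = (9/28, 4/7)
4. W is the midpoint of BM ⇒ W = (37/56, 2/7)
through M parallel to PB: direction (1, -4/9); meets WY at L = (1665/2044, 180/511)
L = W + t·(Y−W) with t = -17/73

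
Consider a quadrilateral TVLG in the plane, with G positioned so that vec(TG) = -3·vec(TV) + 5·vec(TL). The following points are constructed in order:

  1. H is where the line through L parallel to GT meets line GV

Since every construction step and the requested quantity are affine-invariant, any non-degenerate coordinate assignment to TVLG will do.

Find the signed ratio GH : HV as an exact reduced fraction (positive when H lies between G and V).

Work in coordinates with T = (0, 0), V = (1, 0), L = (0, 1), G = (-3, 5).
1. H is where the line through L parallel to GT meets line GV ⇒ H = (-3/5, 2)
H = G + t·(V−G) with t = 3/5, so GH:HV = t:(1−t) = 3/5:2/5

GH:HV = 3/2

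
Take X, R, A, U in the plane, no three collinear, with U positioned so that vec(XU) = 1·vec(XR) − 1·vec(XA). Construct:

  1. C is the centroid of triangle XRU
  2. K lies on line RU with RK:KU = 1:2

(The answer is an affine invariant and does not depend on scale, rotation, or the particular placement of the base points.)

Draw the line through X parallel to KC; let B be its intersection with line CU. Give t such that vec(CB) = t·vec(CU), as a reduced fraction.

t = -1/2

Set X = (0, 0), R = (1, 0), A = (0, 1), U = (1, -1); any affine frame gives the same invariant.
1. C is the centroid of triangle XRU ⇒ C = (2/3, -1/3)
2. K lies on line RU with RK:KU = 1:2 ⇒ K = (1, -1/3)
through X parallel to KC: direction (-1/3, 0); meets CU at B = (1/2, 0)
B = C + t·(U−C) with t = -1/2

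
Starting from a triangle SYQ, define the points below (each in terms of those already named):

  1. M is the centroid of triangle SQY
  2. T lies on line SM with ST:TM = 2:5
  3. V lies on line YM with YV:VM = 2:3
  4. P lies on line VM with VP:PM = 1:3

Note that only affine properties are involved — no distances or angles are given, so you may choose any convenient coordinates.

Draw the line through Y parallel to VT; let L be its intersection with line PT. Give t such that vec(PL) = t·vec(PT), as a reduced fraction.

t = 11/3

Work in coordinates with S = (0, 0), Y = (1, 0), Q = (0, 1).
1. M is the centroid of triangle SQY ⇒ M = (1/3, 1/3)
2. T lies on line SM with ST:TM = 2:5 ⇒ T = (2/21, 2/21)
3. V lies on line YM with YV:VM = 2:3 ⇒ V = (11/15, 2/15)
4. P lies on line VM with VP:PM = 1:3 ⇒ P = (19/30, 11/60)
through Y parallel to VT: direction (-67/105, -4/105); meets PT at L = (-422/315, -44/315)
L = P + t·(T−P) with t = 11/3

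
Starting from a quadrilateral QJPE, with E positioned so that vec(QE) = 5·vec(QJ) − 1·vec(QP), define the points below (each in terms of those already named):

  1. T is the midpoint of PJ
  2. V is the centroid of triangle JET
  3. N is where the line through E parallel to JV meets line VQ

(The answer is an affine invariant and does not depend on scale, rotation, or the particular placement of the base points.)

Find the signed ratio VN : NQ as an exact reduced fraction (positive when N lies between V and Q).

Set Q = (0, 0), J = (1, 0), P = (0, 1), E = (5, -1); any affine frame gives the same invariant.
1. T is the midpoint of PJ ⇒ T = (1/2, 1/2)
2. V is the centroid of triangle JET ⇒ V = (13/6, -1/6)
3. N is where the line through E parallel to JV meets line VQ ⇒ N = (-13/3, 1/3)
N = V + t·(Q−V) with t = 3, so VN:NQ = t:(1−t) = 3:-2

VN:NQ = -3/2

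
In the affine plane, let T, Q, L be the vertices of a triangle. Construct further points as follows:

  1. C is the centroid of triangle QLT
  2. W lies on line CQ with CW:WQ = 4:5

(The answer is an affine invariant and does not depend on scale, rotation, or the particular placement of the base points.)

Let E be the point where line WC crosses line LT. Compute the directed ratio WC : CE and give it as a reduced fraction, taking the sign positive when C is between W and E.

Set T = (0, 0), Q = (1, 0), L = (0, 1); any affine frame gives the same invariant.
1. C is the centroid of triangle QLT ⇒ C = (1/3, 1/3)
2. W lies on line CQ with CW:WQ = 4:5 ⇒ W = (17/27, 5/27)
line WC meets LT at E = (0, 1/2)
C = W + t·(E−W) with t = 8/17, so WC:CE = 8/17:9/17

WC:CE = 8/9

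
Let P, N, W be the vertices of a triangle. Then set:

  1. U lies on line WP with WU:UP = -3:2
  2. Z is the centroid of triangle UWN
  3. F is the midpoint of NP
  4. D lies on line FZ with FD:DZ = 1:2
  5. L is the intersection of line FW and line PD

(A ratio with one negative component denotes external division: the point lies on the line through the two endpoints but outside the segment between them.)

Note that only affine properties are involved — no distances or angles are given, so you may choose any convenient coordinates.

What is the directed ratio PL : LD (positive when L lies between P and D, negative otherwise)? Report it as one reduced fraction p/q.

PL:LD = -9/2

Choose coordinates P = (0, 0), N = (1, 0), W = (0, 1).
1. U lies on line WP with WU:UP = -3:2 ⇒ U = (0, -2)
2. Z is the centroid of triangle UWN ⇒ Z = (1/3, -1/3)
3. F is the midpoint of NP ⇒ F = (1/2, 0)
4. D lies on line FZ with FD:DZ = 1:2 ⇒ D = (4/9, -1/9)
5. L is the intersection of line FW and line PD ⇒ L = (4/7, -1/7)
L = P + t·(D−P) with t = 9/7, so PL:LD = t:(1−t) = 9/7:-2/7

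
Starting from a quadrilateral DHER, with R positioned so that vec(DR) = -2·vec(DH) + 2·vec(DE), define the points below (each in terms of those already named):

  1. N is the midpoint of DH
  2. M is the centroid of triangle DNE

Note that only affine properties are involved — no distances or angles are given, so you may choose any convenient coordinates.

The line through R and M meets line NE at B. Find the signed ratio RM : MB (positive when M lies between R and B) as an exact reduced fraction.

RM:MB = 8

Work in coordinates with D = (0, 0), H = (1, 0), E = (0, 1), R = (-2, 2).
1. N is the midpoint of DH ⇒ N = (1/2, 0)
2. M is the centroid of triangle DNE ⇒ M = (1/6, 1/3)
line RM meets NE at B = (7/16, 1/8)
M = R + t·(B−R) with t = 8/9, so RM:MB = 8/9:1/9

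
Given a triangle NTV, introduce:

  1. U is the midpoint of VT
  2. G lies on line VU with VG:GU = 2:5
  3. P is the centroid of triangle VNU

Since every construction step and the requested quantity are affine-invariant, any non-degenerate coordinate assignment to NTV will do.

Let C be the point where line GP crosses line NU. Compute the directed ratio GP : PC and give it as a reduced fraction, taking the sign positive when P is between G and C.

GP:PC = 8/7

Work in coordinates with N = (0, 0), T = (1, 0), V = (0, 1).
1. U is the midpoint of VT ⇒ U = (1/2, 1/2)
2. G lies on line VU with VG:GU = 2:5 ⇒ G = (1/7, 6/7)
3. P is the centroid of triangle VNU ⇒ P = (1/6, 1/2)
line GP meets NU at C = (3/16, 3/16)
P = G + t·(C−G) with t = 8/15, so GP:PC = 8/15:7/15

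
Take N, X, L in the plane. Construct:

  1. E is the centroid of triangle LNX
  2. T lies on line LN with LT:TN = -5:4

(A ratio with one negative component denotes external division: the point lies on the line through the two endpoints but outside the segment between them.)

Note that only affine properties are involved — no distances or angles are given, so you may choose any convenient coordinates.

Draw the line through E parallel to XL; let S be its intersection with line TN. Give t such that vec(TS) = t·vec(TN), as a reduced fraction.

t = 7/6

Set N = (0, 0), X = (1, 0), L = (0, 1); any affine frame gives the same invariant.
1. E is the centroid of triangle LNX ⇒ E = (1/3, 1/3)
2. T lies on line LN with LT:TN = -5:4 ⇒ T = (0, -4)
through E parallel to XL: direction (-1, 1); meets TN at S = (0, 2/3)
S = T + t·(N−T) with t = 7/6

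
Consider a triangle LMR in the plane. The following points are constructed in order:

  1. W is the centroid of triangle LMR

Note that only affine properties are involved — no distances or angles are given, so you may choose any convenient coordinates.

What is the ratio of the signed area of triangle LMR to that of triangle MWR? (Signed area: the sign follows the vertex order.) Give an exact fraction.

[LMR]:[MWR] = -3

Choose coordinates L = (0, 0), M = (1, 0), R = (0, 1).
1. W is the centroid of triangle LMR ⇒ W = (1/3, 1/3)
2·[LMR] = 1, 2·[MWR] = -1/3
[LMR]:[MWR] = 1:-1/3 = -3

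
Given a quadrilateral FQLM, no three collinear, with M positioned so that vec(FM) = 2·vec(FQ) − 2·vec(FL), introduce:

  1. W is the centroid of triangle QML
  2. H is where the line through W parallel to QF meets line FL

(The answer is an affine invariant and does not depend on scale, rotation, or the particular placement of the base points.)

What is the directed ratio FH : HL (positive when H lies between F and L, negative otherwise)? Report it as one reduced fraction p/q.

Set F = (0, 0), Q = (1, 0), L = (0, 1), M = (2, -2); any affine frame gives the same invariant.
1. W is the centroid of triangle QML ⇒ W = (1, -1/3)
2. H is where the line through W parallel to QF meets line FL ⇒ H = (0, -1/3)
H = F + t·(L−F) with t = -1/3, so FH:HL = t:(1−t) = -1/3:4/3

FH:HL = -1/4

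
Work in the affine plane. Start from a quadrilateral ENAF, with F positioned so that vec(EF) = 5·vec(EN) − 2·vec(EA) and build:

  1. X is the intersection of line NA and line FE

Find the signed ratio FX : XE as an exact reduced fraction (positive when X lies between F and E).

Choose coordinates E = (0, 0), N = (1, 0), A = (0, 1), F = (5, -2).
1. X is the intersection of line NA and line FE ⇒ X = (5/3, -2/3)
X = F + t·(E−F) with t = 2/3, so FX:XE = t:(1−t) = 2/3:1/3

FX:XE = 2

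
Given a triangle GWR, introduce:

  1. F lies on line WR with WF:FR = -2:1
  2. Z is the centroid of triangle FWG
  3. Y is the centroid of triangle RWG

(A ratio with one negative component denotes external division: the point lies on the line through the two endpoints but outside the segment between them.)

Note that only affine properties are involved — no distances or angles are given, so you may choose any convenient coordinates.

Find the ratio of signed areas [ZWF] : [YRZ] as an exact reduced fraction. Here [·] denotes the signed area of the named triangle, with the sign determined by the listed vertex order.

Assign G = (0, 0), W = (1, 0), R = (0, 1) — the answer is frame-independent, so this choice is without loss of generality.
1. F lies on line WR with WF:FR = -2:1 ⇒ F = (-1, 2)
2. Z is the centroid of triangle FWG ⇒ Z = (0, 2/3)
3. Y is the centroid of triangle RWG ⇒ Y = (1/3, 1/3)
2·[ZWF] = 2/3, 2·[YRZ] = 1/9
[ZWF]:[YRZ] = 2/3:1/9 = 6

[ZWF]:[YRZ] = 6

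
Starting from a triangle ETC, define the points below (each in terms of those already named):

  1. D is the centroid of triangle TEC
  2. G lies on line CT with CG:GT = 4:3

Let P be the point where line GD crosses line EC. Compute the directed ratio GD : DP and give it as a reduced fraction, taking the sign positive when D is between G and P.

GD:DP = 5/7

Choose coordinates E = (0, 0), T = (1, 0), C = (0, 1).
1. D is the centroid of triangle TEC ⇒ D = (1/3, 1/3)
2. G lies on line CT with CG:GT = 4:3 ⇒ G = (4/7, 3/7)
line GD meets EC at P = (0, 1/5)
D = G + t·(P−G) with t = 5/12, so GD:DP = 5/12:7/12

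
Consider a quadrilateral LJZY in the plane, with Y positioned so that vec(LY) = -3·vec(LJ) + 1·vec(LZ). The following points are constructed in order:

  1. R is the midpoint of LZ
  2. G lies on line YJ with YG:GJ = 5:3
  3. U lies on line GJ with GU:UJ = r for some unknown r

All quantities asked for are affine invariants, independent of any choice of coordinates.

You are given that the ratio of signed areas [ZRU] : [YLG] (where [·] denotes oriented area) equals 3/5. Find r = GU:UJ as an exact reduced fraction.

Assign L = (0, 0), J = (1, 0), Z = (0, 1), Y = (-3, 1) — the answer is frame-independent, so this choice is without loss of generality.
1. R is the midpoint of LZ ⇒ R = (0, 1/2)
2. G lies on line YJ with YG:GJ = 5:3 ⇒ G = (-1/2, 3/8)
3. With GU:UJ = r, write λ = r/(r+1) so U = G + λ·(J−G); U is affine-linear in λ
Every point depending on U is an affine combination of U and λ-independent points, so each such coordinate is linear in λ; the λ² term in each signed area is a multiple of (J−G)×(J−G) = 0, so 2·[ZRU] and 2·[YLG] are each linear in λ. Evaluating at λ=0 and λ=1:
  2·[ZRU] = 3/4·λ − 1/4,   2·[YLG] = 5/8
So [ZRU]:[YLG] = (3/4·λ − 1/4) / (5/8). Setting this equal to 3/5:
  3/4·λ − 1/4 = 3/5·(5/8)  ⇒  λ = 5/6
Then r = λ/(1−λ) = (5/6)/(1/6) = 5. Check: with r = 5, U = (3/4, 1/16) and [ZRU]:[YLG] = 3/5 as required.

r = 5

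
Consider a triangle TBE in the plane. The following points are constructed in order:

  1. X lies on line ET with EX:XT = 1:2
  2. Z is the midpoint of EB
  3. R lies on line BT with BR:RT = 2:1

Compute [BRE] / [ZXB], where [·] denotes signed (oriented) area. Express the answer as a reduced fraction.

[BRE]:[ZXB] = -4

Choose coordinates T = (0, 0), B = (1, 0), E = (0, 1).
1. X lies on line ET with EX:XT = 1:2 ⇒ X = (0, 2/3)
2. Z is the midpoint of EB ⇒ Z = (1/2, 1/2)
3. R lies on line BT with BR:RT = 2:1 ⇒ R = (1/3, 0)
2·[BRE] = -2/3, 2·[ZXB] = 1/6
[BRE]:[ZXB] = -2/3:1/6 = -4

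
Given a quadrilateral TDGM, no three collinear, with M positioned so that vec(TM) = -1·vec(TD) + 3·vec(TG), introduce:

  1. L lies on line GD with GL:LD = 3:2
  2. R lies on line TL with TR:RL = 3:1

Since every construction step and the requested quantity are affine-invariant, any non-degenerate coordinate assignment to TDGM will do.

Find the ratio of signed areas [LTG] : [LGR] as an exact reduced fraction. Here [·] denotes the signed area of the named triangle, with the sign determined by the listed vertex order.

[LTG]:[LGR] = -4

Set T = (0, 0), D = (1, 0), G = (0, 1), M = (-1, 3); any affine frame gives the same invariant.
1. L lies on line GD with GL:LD = 3:2 ⇒ L = (3/5, 2/5)
2. R lies on line TL with TR:RL = 3:1 ⇒ R = (9/20, 3/10)
2·[LTG] = -3/5, 2·[LGR] = 3/20
[LTG]:[LGR] = -3/5:3/20 = -4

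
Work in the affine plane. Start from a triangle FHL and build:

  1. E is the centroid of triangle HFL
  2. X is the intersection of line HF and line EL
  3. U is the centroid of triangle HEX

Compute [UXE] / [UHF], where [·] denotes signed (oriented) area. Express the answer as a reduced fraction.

Work in coordinates with F = (0, 0), H = (1, 0), L = (0, 1).
1. E is the centroid of triangle HFL ⇒ E = (1/3, 1/3)
2. X is the intersection of line HF and line EL ⇒ X = (1/2, 0)
3. U is the centroid of triangle HEX ⇒ U = (11/18, 1/9)
2·[UXE] = -1/18, 2·[UHF] = -1/9
[UXE]:[UHF] = -1/18:-1/9 = 1/2

[UXE]:[UHF] = 1/2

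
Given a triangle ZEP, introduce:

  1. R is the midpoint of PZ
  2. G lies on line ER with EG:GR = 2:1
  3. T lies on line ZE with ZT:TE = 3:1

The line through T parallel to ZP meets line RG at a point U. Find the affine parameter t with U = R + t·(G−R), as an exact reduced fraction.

Choose coordinates Z = (0, 0), E = (1, 0), P = (0, 1).
1. R is the midpoint of PZ ⇒ R = (0, 1/2)
2. G lies on line ER with EG:GR = 2:1 ⇒ G = (1/3, 1/3)
3. T lies on line ZE with ZT:TE = 3:1 ⇒ T = (3/4, 0)
through T parallel to ZP: direction (0, 1); meets RG at U = (3/4, 1/8)
U = R + t·(G−R) with t = 9/4

t = 9/4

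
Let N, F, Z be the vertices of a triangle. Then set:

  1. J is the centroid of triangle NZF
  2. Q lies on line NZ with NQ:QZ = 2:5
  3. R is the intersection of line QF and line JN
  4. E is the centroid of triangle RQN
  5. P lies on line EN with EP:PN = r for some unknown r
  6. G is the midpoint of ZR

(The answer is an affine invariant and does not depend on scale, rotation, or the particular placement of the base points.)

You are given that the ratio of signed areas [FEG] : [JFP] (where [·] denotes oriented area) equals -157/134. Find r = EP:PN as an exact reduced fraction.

Choose coordinates N = (0, 0), F = (1, 0), Z = (0, 1).
1. J is the centroid of triangle NZF ⇒ J = (1/3, 1/3)
2. Q lies on line NZ with NQ:QZ = 2:5 ⇒ Q = (0, 2/7)
3. R is the intersection of line QF and line JN ⇒ R = (2/9, 2/9)
4. E is the centroid of triangle RQN ⇒ E = (2/27, 32/189)
5. With EP:PN = r, write λ = r/(r+1) so P = E + λ·(N−E); P is affine-linear in λ
6. G is the midpoint of ZR ⇒ G = (1/9, 11/18)
Every point depending on P is an affine combination of P and λ-independent points, so each such coordinate is linear in λ; the λ² term in each signed area is a multiple of (N−E)×(N−E) = 0, so 2·[FEG] and 2·[JFP] are each linear in λ. Evaluating at λ=0 and λ=1:
  2·[FEG] = -157/378,   2·[JFP] = -26/189·λ − 37/189
So [FEG]:[JFP] = (-157/378) / (-26/189·λ − 37/189). Setting this equal to -157/134:
  -157/378 = -157/134·(-26/189·λ − 37/189)  ⇒  λ = -4
Then r = λ/(1−λ) = (-4)/(5) = -4/5. Check: with r = -4/5, P = (10/27, 160/189) and [FEG]:[JFP] = -157/134 as required.

r = -4/5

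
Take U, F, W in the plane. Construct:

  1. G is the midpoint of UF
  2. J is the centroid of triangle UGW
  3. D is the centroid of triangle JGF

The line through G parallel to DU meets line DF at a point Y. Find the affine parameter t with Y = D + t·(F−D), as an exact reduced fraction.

t = 1/2

Assign U = (0, 0), F = (1, 0), W = (0, 1) — the answer is frame-independent, so this choice is without loss of generality.
1. G is the midpoint of UF ⇒ G = (1/2, 0)
2. J is the centroid of triangle UGW ⇒ J = (1/6, 1/3)
3. D is the centroid of triangle JGF ⇒ D = (5/9, 1/9)
through G parallel to DU: direction (-5/9, -1/9); meets DF at Y = (7/9, 1/18)
Y = D + t·(F−D) with t = 1/2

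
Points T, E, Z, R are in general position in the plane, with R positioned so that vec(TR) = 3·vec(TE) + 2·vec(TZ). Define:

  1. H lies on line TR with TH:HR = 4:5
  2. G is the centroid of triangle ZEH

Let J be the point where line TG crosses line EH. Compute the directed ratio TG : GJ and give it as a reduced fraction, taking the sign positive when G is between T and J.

TG:GJ = 13/11

Choose coordinates T = (0, 0), E = (1, 0), Z = (0, 1), R = (3, 2).
1. H lies on line TR with TH:HR = 4:5 ⇒ H = (4/3, 8/9)
2. G is the centroid of triangle ZEH ⇒ G = (7/9, 17/27)
line TG meets EH at J = (56/39, 136/117)
G = T + t·(J−T) with t = 13/24, so TG:GJ = 13/24:11/24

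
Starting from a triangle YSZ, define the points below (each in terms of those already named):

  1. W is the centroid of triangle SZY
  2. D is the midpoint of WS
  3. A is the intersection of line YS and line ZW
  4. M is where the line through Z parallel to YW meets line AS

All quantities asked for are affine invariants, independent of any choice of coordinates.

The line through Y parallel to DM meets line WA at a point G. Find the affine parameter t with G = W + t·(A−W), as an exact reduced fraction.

t = 6/7

Work in coordinates with Y = (0, 0), S = (1, 0), Z = (0, 1).
1. W is the centroid of triangle SZY ⇒ W = (1/3, 1/3)
2. D is the midpoint of WS ⇒ D = (2/3, 1/6)
3. A is the intersection of line YS and line ZW ⇒ A = (1/2, 0)
4. M is where the line through Z parallel to YW meets line AS ⇒ M = (-1, 0)
through Y parallel to DM: direction (-5/3, -1/6); meets WA at G = (10/21, 1/21)
G = W + t·(A−W) with t = 6/7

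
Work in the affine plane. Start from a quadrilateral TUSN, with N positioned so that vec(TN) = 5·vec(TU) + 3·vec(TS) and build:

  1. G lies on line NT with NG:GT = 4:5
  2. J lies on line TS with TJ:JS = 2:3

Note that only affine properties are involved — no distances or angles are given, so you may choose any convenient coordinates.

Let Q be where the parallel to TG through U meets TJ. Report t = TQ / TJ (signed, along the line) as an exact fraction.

t = -3/2

Assign T = (0, 0), U = (1, 0), S = (0, 1), N = (5, 3) — the answer is frame-independent, so this choice is without loss of generality.
1. G lies on line NT with NG:GT = 4:5 ⇒ G = (25/9, 5/3)
2. J lies on line TS with TJ:JS = 2:3 ⇒ J = (0, 2/5)
through U parallel to TG: direction (25/9, 5/3); meets TJ at Q = (0, -3/5)
Q = T + t·(J−T) with t = -3/2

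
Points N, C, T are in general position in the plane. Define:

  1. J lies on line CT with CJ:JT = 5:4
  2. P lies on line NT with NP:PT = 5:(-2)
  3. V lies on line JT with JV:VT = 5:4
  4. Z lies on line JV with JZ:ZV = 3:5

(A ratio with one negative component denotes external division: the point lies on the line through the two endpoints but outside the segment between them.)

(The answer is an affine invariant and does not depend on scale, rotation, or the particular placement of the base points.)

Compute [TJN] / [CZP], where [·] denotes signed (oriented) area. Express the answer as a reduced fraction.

[TJN]:[CZP] = 36/35

Set N = (0, 0), C = (1, 0), T = (0, 1); any affine frame gives the same invariant.
1. J lies on line CT with CJ:JT = 5:4 ⇒ J = (4/9, 5/9)
2. P lies on line NT with NP:PT = 5:(-2) ⇒ P = (0, 5/3)
3. V lies on line JT with JV:VT = 5:4 ⇒ V = (16/81, 65/81)
4. Z lies on line JV with JZ:ZV = 3:5 ⇒ Z = (19/54, 35/54)
2·[TJN] = -4/9, 2·[CZP] = -35/81
[TJN]:[CZP] = -4/9:-35/81 = 36/35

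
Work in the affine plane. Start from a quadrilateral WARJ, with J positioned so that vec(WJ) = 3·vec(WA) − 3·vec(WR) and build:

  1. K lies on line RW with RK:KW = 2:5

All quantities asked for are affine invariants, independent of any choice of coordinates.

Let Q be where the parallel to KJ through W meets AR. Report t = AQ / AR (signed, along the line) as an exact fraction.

t = 26/5

Assign W = (0, 0), A = (1, 0), R = (0, 1), J = (3, -3) — the answer is frame-independent, so this choice is without loss of generality.
1. K lies on line RW with RK:KW = 2:5 ⇒ K = (0, 5/7)
through W parallel to KJ: direction (3, -26/7); meets AR at Q = (-21/5, 26/5)
Q = A + t·(R−A) with t = 26/5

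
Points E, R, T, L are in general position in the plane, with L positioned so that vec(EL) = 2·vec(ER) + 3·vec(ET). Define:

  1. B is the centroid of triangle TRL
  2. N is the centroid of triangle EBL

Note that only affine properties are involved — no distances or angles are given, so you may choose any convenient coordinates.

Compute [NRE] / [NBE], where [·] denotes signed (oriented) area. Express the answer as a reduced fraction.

Assign E = (0, 0), R = (1, 0), T = (0, 1), L = (2, 3) — the answer is frame-independent, so this choice is without loss of generality.
1. B is the centroid of triangle TRL ⇒ B = (1, 4/3)
2. N is the centroid of triangle EBL ⇒ N = (1, 13/9)
2·[NRE] = -13/9, 2·[NBE] = -1/9
[NRE]:[NBE] = -13/9:-1/9 = 13

[NRE]:[NBE] = 13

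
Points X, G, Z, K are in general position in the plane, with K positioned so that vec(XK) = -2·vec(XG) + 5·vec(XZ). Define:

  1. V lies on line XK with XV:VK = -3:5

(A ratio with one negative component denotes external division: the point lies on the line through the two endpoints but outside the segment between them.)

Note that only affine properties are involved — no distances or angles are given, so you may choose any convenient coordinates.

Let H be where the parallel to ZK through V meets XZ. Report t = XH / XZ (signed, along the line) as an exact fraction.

t = -3/2

Assign X = (0, 0), G = (1, 0), Z = (0, 1), K = (-2, 5) — the answer is frame-independent, so this choice is without loss of generality.
1. V lies on line XK with XV:VK = -3:5 ⇒ V = (3, -15/2)
through V parallel to ZK: direction (-2, 4); meets XZ at H = (0, -3/2)
H = X + t·(Z−X) with t = -3/2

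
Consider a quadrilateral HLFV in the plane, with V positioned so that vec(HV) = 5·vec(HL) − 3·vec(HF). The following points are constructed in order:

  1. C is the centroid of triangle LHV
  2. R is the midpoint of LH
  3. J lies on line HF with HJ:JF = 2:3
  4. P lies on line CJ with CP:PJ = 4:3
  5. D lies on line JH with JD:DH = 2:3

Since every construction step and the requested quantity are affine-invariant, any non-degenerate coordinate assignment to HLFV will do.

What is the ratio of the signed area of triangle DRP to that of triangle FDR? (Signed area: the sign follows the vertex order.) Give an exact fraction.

Set H = (0, 0), L = (1, 0), F = (0, 1), V = (5, -3); any affine frame gives the same invariant.
1. C is the centroid of triangle LHV ⇒ C = (2, -1)
2. R is the midpoint of LH ⇒ R = (1/2, 0)
3. J lies on line HF with HJ:JF = 2:3 ⇒ J = (0, 2/5)
4. P lies on line CJ with CP:PJ = 4:3 ⇒ P = (6/7, -1/5)
5. D lies on line JH with JD:DH = 2:3 ⇒ D = (0, 6/25)
2·[DRP] = -1/70, 2·[FDR] = 19/50
[DRP]:[FDR] = -1/70:19/50 = -5/133

[DRP]:[FDR] = -5/133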